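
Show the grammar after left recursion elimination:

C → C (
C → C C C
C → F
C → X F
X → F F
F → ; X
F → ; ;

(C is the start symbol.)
C → F C'
C → X F C'
C' → ( C'
C' → C C C'
C' → ε
X → F F
F → ; X
F → ; ;

C is directly left-recursive. The standard transformation for
  A → A α₁ | ... | A α_m | β₁ | ... | β_n
is
  A  → β₁ A' | ... | β_n A'
  A' → α₁ A' | ... | α_m A' | ε

C → F becomes C → F C'
C → X F becomes C → X F C'
C → C ( becomes C' → ( C'
C → C C C becomes C' → C C C'
Add C' → ε

Productions for other non-terminals are unchanged:
  X → F F
  F → ; X
  F → ; ;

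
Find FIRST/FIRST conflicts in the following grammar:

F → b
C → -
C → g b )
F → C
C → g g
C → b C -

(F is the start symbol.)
Yes. F → b / F → C on { 'b' }; C → g b ')' / C → g g on { 'g' }

A FIRST/FIRST conflict occurs when two productions N → α and N → β for the same non-terminal have FIRST(α) ∩ FIRST(β) ≠ ∅ (with ε ∈ FIRST of a nullable right-hand side, so two nullable alternatives also conflict).

FIRST sets of the non-terminals at (or reachable through a nullable prefix from) the front of some alternative:
  FIRST(C) = { '-', 'b', 'g' }

Productions for F:
  F → b: FIRST = { 'b' }
  F → C: FIRST = { '-', 'b', 'g' }
Productions for C:
  C → -: FIRST = { '-' }
  C → g b ): FIRST = { 'g' }
  C → g g: FIRST = { 'g' }
  C → b C -: FIRST = { 'b' }

Conflict for F: F → b and F → C
  Overlap: { 'b' }
Conflict for C: C → g b ) and C → g g
  Overlap: { 'g' }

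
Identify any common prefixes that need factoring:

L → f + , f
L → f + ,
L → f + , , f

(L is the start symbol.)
Left-factoring is needed when two productions for the same non-terminal
share a common prefix on the right-hand side.

Productions for L:
  L → f + , f
  L → f + ,
  L → f + , , f

Found common prefix 'f + ,' in productions for L

Answer: Yes, L has productions with common prefix 'f + ,'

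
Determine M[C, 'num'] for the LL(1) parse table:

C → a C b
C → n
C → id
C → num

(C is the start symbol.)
C → num

To find M[C, 'num'], we find productions for C where 'num' is in the predict set (PREDICT(N → α) = (FIRST(α) \ {ε}) ∪ (FOLLOW(N) if α ⇒* ε)).

C → a C b: PREDICT = { 'a' }
C → n: PREDICT = { 'n' }
C → id: PREDICT = { 'id' }
C → num: PREDICT = { 'num' }
  'num' is in predict set, so this production goes in M[C, 'num']

M[C, 'num'] = C → num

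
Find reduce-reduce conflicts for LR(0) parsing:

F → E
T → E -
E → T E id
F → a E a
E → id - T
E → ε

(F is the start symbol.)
Yes — I8: [E → .] vs [E → id - T .]

A reduce-reduce conflict occurs when an LR(0) state has two complete items [A → α .] and [B → β .] — both call for a reduction, and with no lookahead the parser cannot choose between them.

Augment with F' → F and build the canonical LR(0) collection (I0 = CLOSURE({[F' → . F]}), then GOTO on every symbol after a dot until no new states appear). It has 14 states:
  I0: { [E → . T E id], [E → . id - T], [E → .], [F → . E], [F → . a E a], [F' → . F], [T → . E -] }  — shift, reduce
  I1: { [F → E .], [T → E . -] }  — shift, reduce
  I2: { [F' → F .] }  — accept
  I3: { [E → . T E id], [E → . id - T], [E → .], [E → T . E id], [T → . E -] }  — shift, reduce
  I4: { [E → . T E id], [E → . id - T], [E → .], [F → a . E a], [T → . E -] }  — shift, reduce
  I5: { [E → id . - T] }  — shift
  I6: { [E → . T E id], [E → . id - T], [E → .], [E → id - . T], [T → . E -] }  — shift, reduce
  I7: { [T → E . -] }  — shift
  I8: { [E → . T E id], [E → . id - T], [E → .], [E → T . E id], [E → id - T .], [T → . E -] }  — shift, 2 reduces
  I9: { [E → T E . id], [T → E . -] }  — shift
  I10: { [T → E - .] }  — reduce
  I11: { [E → T E id .] }  — reduce
  I12: { [F → a E . a], [T → E . -] }  — shift
  I13: { [F → a E a .] }  — reduce

I8 contains complete items [E → .], [E → id - T .] — reduce-reduce conflict.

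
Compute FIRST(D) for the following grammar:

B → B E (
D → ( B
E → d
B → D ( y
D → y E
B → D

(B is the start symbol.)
From D → ( B:
  - '(' is a terminal: add '(' and stop
From D → y E:
  - y is a terminal: add 'y' and stop

Collecting: FIRST(D) = { '(', 'y' }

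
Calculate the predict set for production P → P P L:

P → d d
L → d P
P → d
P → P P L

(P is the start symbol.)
PREDICT(P → P P L) = (FIRST(RHS) \ {ε}) ∪ (FOLLOW(P) if ε ∈ FIRST(RHS), i.e. RHS ⇒* ε)
FIRST(P) = { 'd' }
FIRST(P P L) = { 'd' }
ε ∉ FIRST(P P L), so FOLLOW(P) is not added.
PREDICT(P → P P L) = { 'd' }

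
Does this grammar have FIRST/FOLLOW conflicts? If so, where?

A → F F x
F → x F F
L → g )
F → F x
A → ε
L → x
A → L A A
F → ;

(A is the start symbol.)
Yes. A → F F x with FOLLOW(A) on { ';', 'x' }; A → L A A with FOLLOW(A) on { 'g', 'x' }

Nullable non-terminals: A.
FIRST sets used below: FIRST(F) = { ';', 'x' }, FIRST(L) = { 'g', 'x' }

A: nullable alternative(s) A → ε; FOLLOW(A) = { $, ';', 'g', 'x' }
  A → F F x: FIRST \ {ε} = { ';', 'x' } — overlaps FOLLOW(A) on { ';', 'x' }: CONFLICT
  A → ε: FIRST \ {ε} = { } — this is the only nullable alternative, skip
  A → L A A: FIRST \ {ε} = { 'g', 'x' } — overlaps FOLLOW(A) on { 'g', 'x' }: CONFLICT

F, L have no nullable alternative, so no FIRST/FOLLOW check is needed there.

So the grammar has 2 FIRST/FOLLOW conflicts (marked CONFLICT above).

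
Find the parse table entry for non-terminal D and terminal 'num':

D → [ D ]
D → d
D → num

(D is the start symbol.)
D → num

To find M[D, 'num'], we find productions for D where 'num' is in the predict set (PREDICT(N → α) = (FIRST(α) \ {ε}) ∪ (FOLLOW(N) if α ⇒* ε)).

D → [ D ]: PREDICT = { '[' }
D → d: PREDICT = { 'd' }
D → num: PREDICT = { 'num' }
  'num' is in predict set, so this production goes in M[D, 'num']

M[D, 'num'] = D → num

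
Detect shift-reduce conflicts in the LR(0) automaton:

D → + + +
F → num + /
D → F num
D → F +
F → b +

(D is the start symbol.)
No shift-reduce conflicts

Augment with D' → D and build the canonical LR(0) collection (I0 = CLOSURE({[D' → . D]}), then GOTO on every symbol after a dot until no new states appear). It has 13 states:
  I0: { [D → . + + +], [D → . F +], [D → . F num], [D' → . D], [F → . b +], [F → . num + /] }  — shift
  I1: { [D → + . + +] }  — shift
  I2: { [D' → D .] }  — accept
  I3: { [D → F . +], [D → F . num] }  — shift
  I4: { [F → b . +] }  — shift
  I5: { [F → num . + /] }  — shift
  I6: { [F → num + . /] }  — shift
  I7: { [F → num + / .] }  — reduce
  I8: { [F → b + .] }  — reduce
  I9: { [D → F + .] }  — reduce
  I10: { [D → F num .] }  — reduce
  I11: { [D → + + . +] }  — shift
  I12: { [D → + + + .] }  — reduce

No state contains both a complete item and a shift item.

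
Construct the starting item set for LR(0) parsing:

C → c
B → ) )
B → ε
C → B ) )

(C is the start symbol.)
First, augment the grammar with C' → C
I₀ = CLOSURE({ [C' → . C] }):
  [C' → . C] has the dot before C: add [C → . c], [C → . B ) )]
  [C → . B ) )] has the dot before B: add [B → . ) )], [B → .]
No further items can be added.

I₀ = { [B → . ) )], [B → .], [C → . B ) )], [C → . c], [C' → . C] }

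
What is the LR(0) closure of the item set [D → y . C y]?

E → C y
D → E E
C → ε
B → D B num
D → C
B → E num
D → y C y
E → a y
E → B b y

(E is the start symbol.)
Start with: [D → y . C y]
  [D → y . C y] has the dot before C: add [C → .]
No further items can be added.

CLOSURE = { [C → .], [D → y . C y] }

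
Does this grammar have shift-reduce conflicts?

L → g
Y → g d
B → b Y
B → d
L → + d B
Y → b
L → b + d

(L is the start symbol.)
Augment with L' → L and build the canonical LR(0) collection (I0 = CLOSURE({[L' → . L]}), then GOTO on every symbol after a dot until no new states appear). It has 15 states:
  I0: { [L → . + d B], [L → . b + d], [L → . g], [L' → . L] }  — shift
  I1: { [L → + . d B] }  — shift
  I2: { [L' → L .] }  — accept
  I3: { [L → b . + d] }  — shift
  I4: { [L → g .] }  — reduce
  I5: { [L → b + . d] }  — shift
  I6: { [L → b + d .] }  — reduce
  I7: { [B → . b Y], [B → . d], [L → + d . B] }  — shift
  I8: { [L → + d B .] }  — reduce
  I9: { [B → b . Y], [Y → . b], [Y → . g d] }  — shift
  I10: { [B → d .] }  — reduce
  I11: { [B → b Y .] }  — reduce
  I12: { [Y → b .] }  — reduce
  I13: { [Y → g . d] }  — shift
  I14: { [Y → g d .] }  — reduce

No state contains both a complete item and a shift item.

Answer: No shift-reduce conflicts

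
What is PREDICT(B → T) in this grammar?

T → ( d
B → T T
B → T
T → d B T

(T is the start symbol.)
{ '(', 'd' }

PREDICT(B → T) = (FIRST(RHS) \ {ε}) ∪ (FOLLOW(B) if ε ∈ FIRST(RHS), i.e. RHS ⇒* ε)
FIRST(T) = { '(', 'd' }
FIRST(T) = { '(', 'd' }
ε ∉ FIRST(T), so FOLLOW(B) is not added.
PREDICT(B → T) = { '(', 'd' }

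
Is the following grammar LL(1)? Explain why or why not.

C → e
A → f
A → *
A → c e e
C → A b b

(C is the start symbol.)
Relevant sets:
  FIRST(A) = { '*', 'c', 'f' }

For C:
  PREDICT(C → e) = { 'e' }
  PREDICT(C → A b b) = { '*', 'c', 'f' }
For A:
  PREDICT(A → f) = { 'f' }
  PREDICT(A → '*') = { '*' }
  PREDICT(A → c e e) = { 'c' }

All predict sets are disjoint. The grammar IS LL(1).

Answer: Yes, the grammar is LL(1).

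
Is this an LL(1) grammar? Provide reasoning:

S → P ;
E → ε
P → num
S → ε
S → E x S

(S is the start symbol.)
Yes, the grammar is LL(1).

Relevant sets:
  FIRST(P) = { 'num' }
  FIRST(E) = { ε }
  FOLLOW(S) = { $ }

For S:
  PREDICT(S → P ';') = { 'num' }
  PREDICT(S → ε) = { $ }
  PREDICT(S → E x S) = { 'x' }
E, P have a single production, so nothing to check there.

All predict sets are disjoint. The grammar IS LL(1).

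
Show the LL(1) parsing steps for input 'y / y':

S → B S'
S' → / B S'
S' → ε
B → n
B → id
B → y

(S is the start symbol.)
Stack is shown with the top on the left.

Stack     Input    Action
-------------------------
S $       y / y $  output S → B S'
B S' $    y / y $  output B → y
y S' $    y / y $  match 'y'
S' $      / y $    output S' → / B S'
/ B S' $  / y $    match '/'
B S' $    y $      output B → y
y S' $    y $      match 'y'
S' $      $        output S' → ε
$         $        accept

The string is accepted.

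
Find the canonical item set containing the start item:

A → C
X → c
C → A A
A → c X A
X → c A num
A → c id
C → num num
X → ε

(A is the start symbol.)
First, augment the grammar with A' → A
I₀ = CLOSURE({ [A' → . A] }):
  [A' → . A] has the dot before A: add [A → . C], [A → . c X A], [A → . c id]
  [A → . C] has the dot before C: add [C → . A A], [C → . num num]
No further items can be added.

I₀ = { [A → . C], [A → . c X A], [A → . c id], [A' → . A], [C → . A A], [C → . num num] }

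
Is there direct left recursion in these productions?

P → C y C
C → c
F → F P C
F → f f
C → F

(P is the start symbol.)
Yes, F is left-recursive

Direct left recursion occurs when N → N α for some non-terminal N (the right-hand side begins with the left-hand side itself).

P → C y C: starts with C
C → c: starts with c
F → F P C: LEFT RECURSIVE (starts with F)
F → f f: starts with f
C → F: starts with F

The grammar has direct left recursion on: F.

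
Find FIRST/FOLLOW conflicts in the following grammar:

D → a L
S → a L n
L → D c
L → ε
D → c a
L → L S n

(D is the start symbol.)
Nullable non-terminals: L.
FIRST sets used below: FIRST(D) = { 'a', 'c' }, FIRST(L) = { 'a', 'c', ε }, FIRST(S) = { 'a' }

L: nullable alternative(s) L → ε; FOLLOW(L) = { $, 'a', 'c', 'n' }
  L → D c: FIRST \ {ε} = { 'a', 'c' } — overlaps FOLLOW(L) on { 'a', 'c' }: CONFLICT
  L → ε: FIRST \ {ε} = { } — this is the only nullable alternative, skip
  L → L S n: FIRST \ {ε} = { 'a', 'c' } — overlaps FOLLOW(L) on { 'a', 'c' }: CONFLICT

D, S have no nullable alternative, so no FIRST/FOLLOW check is needed there.

So the grammar has 2 FIRST/FOLLOW conflicts (marked CONFLICT above).

Answer: Yes. L → D c with FOLLOW(L) on { 'a', 'c' }; L → L S n with FOLLOW(L) on { 'a', 'c' }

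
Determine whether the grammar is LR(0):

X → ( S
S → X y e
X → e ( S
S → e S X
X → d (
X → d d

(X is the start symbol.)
Augment with X' → X and build the canonical LR(0) collection (I0 = CLOSURE({[X' → . X]}), then GOTO on every symbol after a dot until no new states appear). It has 18 states:
  I0: { [X → . ( S], [X → . d (], [X → . d d], [X → . e ( S], [X' → . X] }  — shift
  I1: { [S → . X y e], [S → . e S X], [X → ( . S], [X → . ( S], [X → . d (], [X → . d d], [X → . e ( S] }  — shift
  I2: { [X' → X .] }  — accept
  I3: { [X → d . (], [X → d . d] }  — shift
  I4: { [X → e . ( S] }  — shift
  I5: { [S → . X y e], [S → . e S X], [X → . ( S], [X → . d (], [X → . d d], [X → . e ( S], [X → e ( . S] }  — shift
  I6: { [X → e ( S .] }  — reduce
  I7: { [S → X . y e] }  — shift
  I8: { [S → . X y e], [S → . e S X], [S → e . S X], [X → . ( S], [X → . d (], [X → . d d], [X → . e ( S], [X → e . ( S] }  — shift
  I9: { [S → . X y e], [S → . e S X], [X → ( . S], [X → . ( S], [X → . d (], [X → . d d], [X → . e ( S], [X → e ( . S] }  — shift
  I10: { [S → e S . X], [X → . ( S], [X → . d (], [X → . d d], [X → . e ( S] }  — shift
  I11: { [S → e S X .] }  — reduce
  I12: { [X → ( S .], [X → e ( S .] }  — 2 reduces
  I13: { [S → X y . e] }  — shift
  I14: { [S → X y e .] }  — reduce
  I15: { [X → d ( .] }  — reduce
  I16: { [X → d d .] }  — reduce
  I17: { [X → ( S .] }  — reduce

Conflict in state I12:
  Reduce-reduce conflict: [X → ( S .] and [X → e ( S .]
So the grammar is NOT LR(0).

Answer: No. Reduce-reduce conflict: [X → ( S .] and [X → e ( S .]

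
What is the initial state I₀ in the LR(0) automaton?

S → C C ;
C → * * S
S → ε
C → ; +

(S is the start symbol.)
{ [C → . * * S], [C → . ; +], [S → . C C ;], [S → .], [S' → . S] }

First, augment the grammar with S' → S
I₀ = CLOSURE({ [S' → . S] }):
  [S' → . S] has the dot before S: add [S → . C C ;], [S → .]
  [S → . C C ;] has the dot before C: add [C → . * * S], [C → . ; +]
No further items can be added.

I₀ = { [C → . * * S], [C → . ; +], [S → . C C ;], [S → .], [S' → . S] }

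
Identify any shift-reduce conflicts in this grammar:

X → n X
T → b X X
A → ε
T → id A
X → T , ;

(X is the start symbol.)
Augment with X' → X and build the canonical LR(0) collection (I0 = CLOSURE({[X' → . X]}), then GOTO on every symbol after a dot until no new states appear). It has 12 states:
  I0: { [T → . b X X], [T → . id A], [X → . T , ;], [X → . n X], [X' → . X] }  — shift
  I1: { [X → T . , ;] }  — shift
  I2: { [X' → X .] }  — accept
  I3: { [T → . b X X], [T → . id A], [T → b . X X], [X → . T , ;], [X → . n X] }  — shift
  I4: { [A → .], [T → id . A] }  — reduce
  I5: { [T → . b X X], [T → . id A], [X → . T , ;], [X → . n X], [X → n . X] }  — shift
  I6: { [X → n X .] }  — reduce
  I7: { [T → id A .] }  — reduce
  I8: { [T → . b X X], [T → . id A], [T → b X . X], [X → . T , ;], [X → . n X] }  — shift
  I9: { [T → b X X .] }  — reduce
  I10: { [X → T , . ;] }  — shift
  I11: { [X → T , ; .] }  — reduce

No state contains both a complete item and a shift item.

Answer: No shift-reduce conflicts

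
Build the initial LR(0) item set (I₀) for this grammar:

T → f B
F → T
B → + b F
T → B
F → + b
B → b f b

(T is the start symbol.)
First, augment the grammar with T' → T
I₀ = CLOSURE({ [T' → . T] }):
  [T' → . T] has the dot before T: add [T → . f B], [T → . B]
  [T → . B] has the dot before B: add [B → . + b F], [B → . b f b]
No further items can be added.

I₀ = { [B → . + b F], [B → . b f b], [T → . B], [T → . f B], [T' → . T] }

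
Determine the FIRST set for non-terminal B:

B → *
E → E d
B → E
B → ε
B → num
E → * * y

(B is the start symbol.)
FIRST sets of the other non-terminals involved (by the same procedure, iterated to a fixed point):
  FIRST(E) = { '*' }

From B → *:
  - '*' is a terminal: add '*' and stop
From B → E:
  - E is a non-terminal: add FIRST(E) \ {ε} = { '*' }
    E is not nullable, so stop
From B → ε:
  - ε-production, so ε ∈ FIRST(B)
From B → num:
  - num is a terminal: add 'num' and stop

Collecting: FIRST(B) = { '*', 'num', ε }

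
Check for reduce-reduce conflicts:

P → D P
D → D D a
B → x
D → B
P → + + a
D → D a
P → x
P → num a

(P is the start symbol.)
A reduce-reduce conflict occurs when an LR(0) state has two complete items [A → α .] and [B → β .] — both call for a reduction, and with no lookahead the parser cannot choose between them.

Augment with P' → P and build the canonical LR(0) collection (I0 = CLOSURE({[P' → . P]}), then GOTO on every symbol after a dot until no new states appear). It has 14 states:
  I0: { [B → . x], [D → . B], [D → . D D a], [D → . D a], [P → . + + a], [P → . D P], [P → . num a], [P → . x], [P' → . P] }  — shift
  I1: { [P → + . + a] }  — shift
  I2: { [D → B .] }  — reduce
  I3: { [B → . x], [D → . B], [D → . D D a], [D → . D a], [D → D . D a], [D → D . a], [P → . + + a], [P → . D P], [P → . num a], [P → . x], [P → D . P] }  — shift
  I4: { [P' → P .] }  — accept
  I5: { [P → num . a] }  — shift
  I6: { [B → x .], [P → x .] }  — 2 reduces
  I7: { [P → num a .] }  — reduce
  I8: { [B → . x], [D → . B], [D → . D D a], [D → . D a], [D → D . D a], [D → D . a], [D → D D . a], [P → . + + a], [P → . D P], [P → . num a], [P → . x], [P → D . P] }  — shift
  I9: { [P → D P .] }  — reduce
  I10: { [D → D a .] }  — reduce
  I11: { [D → D D a .], [D → D a .] }  — 2 reduces
  I12: { [P → + + . a] }  — shift
  I13: { [P → + + a .] }  — reduce

I6 contains complete items [B → x .], [P → x .] — reduce-reduce conflict.
I11 contains complete items [D → D D a .], [D → D a .] — reduce-reduce conflict.

Answer: Yes — I6: [B → x .] vs [P → x .]; I11: [D → D D a .] vs [D → D a .]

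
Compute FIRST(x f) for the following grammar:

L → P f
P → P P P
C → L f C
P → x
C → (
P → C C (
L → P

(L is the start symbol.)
To compute FIRST(x f), process the symbols left to right:
Symbol x is a terminal. Add 'x' and stop.
FIRST(x f) = { 'x' }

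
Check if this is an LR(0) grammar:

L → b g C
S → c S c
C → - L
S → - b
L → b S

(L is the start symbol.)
Yes, the grammar is LR(0)

A grammar is LR(0) if no state in the canonical LR(0) collection has:
  - both a shift item (dot before a terminal) and a complete item (shift-reduce conflict), or
  - two or more complete items (reduce-reduce conflict; the accept item [L' → L .] counts as a complete item here).

Augment with L' → L and build the canonical LR(0) collection (I0 = CLOSURE({[L' → . L]}), then GOTO on every symbol after a dot until no new states appear). It has 13 states:
  I0: { [L → . b S], [L → . b g C], [L' → . L] }  — shift
  I1: { [L' → L .] }  — accept
  I2: { [L → b . S], [L → b . g C], [S → . - b], [S → . c S c] }  — shift
  I3: { [S → - . b] }  — shift
  I4: { [L → b S .] }  — reduce
  I5: { [S → . - b], [S → . c S c], [S → c . S c] }  — shift
  I6: { [C → . - L], [L → b g . C] }  — shift
  I7: { [C → - . L], [L → . b S], [L → . b g C] }  — shift
  I8: { [L → b g C .] }  — reduce
  I9: { [C → - L .] }  — reduce
  I10: { [S → c S . c] }  — shift
  I11: { [S → c S c .] }  — reduce
  I12: { [S → - b .] }  — reduce

Every state is either a pure shift/goto state or contains exactly one complete item and nothing to shift — no conflicts. The grammar is LR(0).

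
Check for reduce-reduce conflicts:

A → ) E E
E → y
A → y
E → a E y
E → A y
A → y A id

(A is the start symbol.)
A reduce-reduce conflict occurs when an LR(0) state has two complete items [A → α .] and [B → β .] — both call for a reduction, and with no lookahead the parser cannot choose between them.

Augment with A' → A and build the canonical LR(0) collection (I0 = CLOSURE({[A' → . A]}), then GOTO on every symbol after a dot until no new states appear). It has 14 states:
  I0: { [A → . ) E E], [A → . y A id], [A → . y], [A' → . A] }  — shift
  I1: { [A → ) . E E], [A → . ) E E], [A → . y A id], [A → . y], [E → . A y], [E → . a E y], [E → . y] }  — shift
  I2: { [A' → A .] }  — accept
  I3: { [A → . ) E E], [A → . y A id], [A → . y], [A → y . A id], [A → y .] }  — shift, reduce
  I4: { [A → y A . id] }  — shift
  I5: { [A → y A id .] }  — reduce
  I6: { [E → A . y] }  — shift
  I7: { [A → ) E . E], [A → . ) E E], [A → . y A id], [A → . y], [E → . A y], [E → . a E y], [E → . y] }  — shift
  I8: { [A → . ) E E], [A → . y A id], [A → . y], [E → . A y], [E → . a E y], [E → . y], [E → a . E y] }  — shift
  I9: { [A → . ) E E], [A → . y A id], [A → . y], [A → y . A id], [A → y .], [E → y .] }  — shift, 2 reduces
  I10: { [E → a E . y] }  — shift
  I11: { [E → a E y .] }  — reduce
  I12: { [A → ) E E .] }  — reduce
  I13: { [E → A y .] }  — reduce

I9 contains complete items [A → y .], [E → y .] — reduce-reduce conflict.

Answer: Yes — I9: [A → y .] vs [E → y .]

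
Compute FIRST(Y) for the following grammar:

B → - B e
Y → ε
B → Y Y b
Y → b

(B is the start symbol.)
{ 'b', ε }

To compute FIRST(Y), examine every production with Y on the left-hand side, reading each right-hand side left to right until a non-nullable symbol is reached.

From Y → ε:
  - ε-production, so ε ∈ FIRST(Y)
From Y → b:
  - b is a terminal: add 'b' and stop

Collecting: FIRST(Y) = { 'b', ε }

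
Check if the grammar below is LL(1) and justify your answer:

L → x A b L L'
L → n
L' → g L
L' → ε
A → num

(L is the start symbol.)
No. Predict set conflict for L': { 'g' }

Relevant sets:
  FOLLOW(L') = { $, 'g' }

For L:
  PREDICT(L → x A b L L') = { 'x' }
  PREDICT(L → n) = { 'n' }
For L':
  PREDICT(L' → g L) = { 'g' }
  PREDICT(L' → ε) = { $, 'g' }
A has a single production, so nothing to check there.

Conflict found: Predict set conflict for L': { 'g' }
The grammar is NOT LL(1).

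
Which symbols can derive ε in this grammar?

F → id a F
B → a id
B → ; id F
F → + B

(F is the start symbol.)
None

There are no ε-productions, so no non-terminal can derive ε.
No non-terminals are nullable.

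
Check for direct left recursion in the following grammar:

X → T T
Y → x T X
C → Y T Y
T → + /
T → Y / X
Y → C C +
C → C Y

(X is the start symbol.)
Yes, C is left-recursive

X → T T: starts with T
Y → x T X: starts with x
C → Y T Y: starts with Y
T → + /: starts with '+'
T → Y / X: starts with Y
Y → C C +: starts with C
C → C Y: LEFT RECURSIVE (starts with C)

The grammar has direct left recursion on: C.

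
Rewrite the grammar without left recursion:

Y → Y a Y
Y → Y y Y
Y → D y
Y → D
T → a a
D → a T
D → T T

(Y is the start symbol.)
Y is directly left-recursive. The standard transformation for
  A → A α₁ | ... | A α_m | β₁ | ... | β_n
is
  A  → β₁ A' | ... | β_n A'
  A' → α₁ A' | ... | α_m A' | ε

Y → D y becomes Y → D y Y'
Y → D becomes Y → D Y'
Y → Y a Y becomes Y' → a Y Y'
Y → Y y Y becomes Y' → y Y Y'
Add Y' → ε

Productions for other non-terminals are unchanged:
  T → a a
  D → a T
  D → T T

Resulting grammar:
Y → D y Y'
Y → D Y'
Y' → a Y Y'
Y' → y Y Y'
Y' → ε
T → a a
D → a T
D → T T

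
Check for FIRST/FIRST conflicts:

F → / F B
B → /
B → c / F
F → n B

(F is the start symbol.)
A FIRST/FIRST conflict occurs when two productions N → α and N → β for the same non-terminal have FIRST(α) ∩ FIRST(β) ≠ ∅ (with ε ∈ FIRST of a nullable right-hand side, so two nullable alternatives also conflict).

Productions for F:
  F → / F B: FIRST = { '/' }
  F → n B: FIRST = { 'n' }
Productions for B:
  B → /: FIRST = { '/' }
  B → c / F: FIRST = { 'c' }

All alternatives of each non-terminal have pairwise disjoint FIRST sets.

Answer: No FIRST/FIRST conflicts.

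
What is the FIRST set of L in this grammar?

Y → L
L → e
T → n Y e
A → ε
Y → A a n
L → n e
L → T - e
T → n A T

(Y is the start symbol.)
{ 'e', 'n' }

To compute FIRST(L), examine every production with L on the left-hand side, reading each right-hand side left to right until a non-nullable symbol is reached.

FIRST sets of the other non-terminals involved (by the same procedure, iterated to a fixed point):
  FIRST(T) = { 'n' }

From L → e:
  - e is a terminal: add 'e' and stop
From L → n e:
  - n is a terminal: add 'n' and stop
From L → T - e:
  - T is a non-terminal: add FIRST(T) \ {ε} = { 'n' }
    T is not nullable, so stop

Collecting: FIRST(L) = { 'e', 'n' }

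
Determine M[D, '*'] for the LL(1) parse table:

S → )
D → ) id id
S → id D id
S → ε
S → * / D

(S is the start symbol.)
To find M[D, '*'], we find productions for D where '*' is in the predict set (PREDICT(N → α) = (FIRST(α) \ {ε}) ∪ (FOLLOW(N) if α ⇒* ε)).

D → ) id id: PREDICT = { ')' }

M[D, '*'] is empty (no production applies)

Answer: Empty (error entry)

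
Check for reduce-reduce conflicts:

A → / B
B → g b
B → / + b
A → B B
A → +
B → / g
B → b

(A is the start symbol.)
A reduce-reduce conflict occurs when an LR(0) state has two complete items [A → α .] and [B → β .] — both call for a reduction, and with no lookahead the parser cannot choose between them.

Augment with A' → A and build the canonical LR(0) collection (I0 = CLOSURE({[A' → . A]}), then GOTO on every symbol after a dot until no new states appear). It has 15 states:
  I0: { [A → . +], [A → . / B], [A → . B B], [A' → . A], [B → . / + b], [B → . / g], [B → . b], [B → . g b] }  — shift
  I1: { [A → + .] }  — reduce
  I2: { [A → / . B], [B → . / + b], [B → . / g], [B → . b], [B → . g b], [B → / . + b], [B → / . g] }  — shift
  I3: { [A' → A .] }  — accept
  I4: { [A → B . B], [B → . / + b], [B → . / g], [B → . b], [B → . g b] }  — shift
  I5: { [B → b .] }  — reduce
  I6: { [B → g . b] }  — shift
  I7: { [B → g b .] }  — reduce
  I8: { [B → / . + b], [B → / . g] }  — shift
  I9: { [A → B B .] }  — reduce
  I10: { [B → / + . b] }  — shift
  I11: { [B → / g .] }  — reduce
  I12: { [B → / + b .] }  — reduce
  I13: { [A → / B .] }  — reduce
  I14: { [B → / g .], [B → g . b] }  — shift, reduce

No state contains more than one complete item.

Answer: No reduce-reduce conflicts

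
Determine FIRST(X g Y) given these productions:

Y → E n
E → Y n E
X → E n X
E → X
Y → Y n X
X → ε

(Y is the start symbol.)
FIRST sets of the non-terminals involved (from the grammar, by fixed-point iteration):
  FIRST(X) = { 'n', ε }

To compute FIRST(X g Y), process the symbols left to right:
Symbol X is a non-terminal. Add FIRST(X) \ {ε} = { 'n' }
X is nullable (ε ∈ FIRST(X)), continue to the next symbol.
Symbol g is a terminal. Add 'g' and stop.
FIRST(X g Y) = { 'g', 'n' }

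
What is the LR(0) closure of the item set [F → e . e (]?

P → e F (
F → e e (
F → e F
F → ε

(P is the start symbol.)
Start with: [F → e . e (]
The dot precedes the terminal e, so nothing is added.

CLOSURE = { [F → e . e (] }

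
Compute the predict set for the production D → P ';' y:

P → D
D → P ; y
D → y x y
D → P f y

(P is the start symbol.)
PREDICT(D → P ';' y) = (FIRST(RHS) \ {ε}) ∪ (FOLLOW(D) if ε ∈ FIRST(RHS), i.e. RHS ⇒* ε)
FIRST(P) = { 'y' }
FIRST(P ';' y) = { 'y' }
ε ∉ FIRST(P ';' y), so FOLLOW(D) is not added.
PREDICT(D → P ';' y) = { 'y' }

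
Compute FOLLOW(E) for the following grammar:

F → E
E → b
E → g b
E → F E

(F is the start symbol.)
To compute FOLLOW(E), find every occurrence of E on a right-hand side N → α E β: add FIRST(β) \ {ε}, and if β is empty or nullable also add FOLLOW(N). Iterate to a fixed point.

In F → E: E is at the end, add FOLLOW(F)
In E → F E: E is at the end; this adds FOLLOW(E) to itself — nothing new

The FOLLOW sets referred to above (computed the same way, to a fixed point):
  FOLLOW(F) = { $, 'b', 'g' }

Taking the union: FOLLOW(E) = { $, 'b', 'g' }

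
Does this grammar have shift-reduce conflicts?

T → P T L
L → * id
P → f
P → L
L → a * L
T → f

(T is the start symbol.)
No shift-reduce conflicts

A shift-reduce conflict occurs when an LR(0) state has both:
  - a complete (reduce) item [A → α .] (dot at the end), and
  - a shift item [B → β . c γ] (dot before a terminal).

Augment with T' → T and build the canonical LR(0) collection (I0 = CLOSURE({[T' → . T]}), then GOTO on every symbol after a dot until no new states appear). It has 12 states:
  I0: { [L → . * id], [L → . a * L], [P → . L], [P → . f], [T → . P T L], [T → . f], [T' → . T] }  — shift
  I1: { [L → * . id] }  — shift
  I2: { [P → L .] }  — reduce
  I3: { [L → . * id], [L → . a * L], [P → . L], [P → . f], [T → . P T L], [T → . f], [T → P . T L] }  — shift
  I4: { [T' → T .] }  — accept
  I5: { [L → a . * L] }  — shift
  I6: { [P → f .], [T → f .] }  — 2 reduces
  I7: { [L → . * id], [L → . a * L], [L → a * . L] }  — shift
  I8: { [L → a * L .] }  — reduce
  I9: { [L → . * id], [L → . a * L], [T → P T . L] }  — shift
  I10: { [T → P T L .] }  — reduce
  I11: { [L → * id .] }  — reduce

No state contains both a complete item and a shift item.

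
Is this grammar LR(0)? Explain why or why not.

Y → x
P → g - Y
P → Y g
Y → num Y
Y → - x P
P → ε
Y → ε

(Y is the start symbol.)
Augment with Y' → Y and build the canonical LR(0) collection (I0 = CLOSURE({[Y' → . Y]}), then GOTO on every symbol after a dot until no new states appear). It has 13 states:
  I0: { [Y → . - x P], [Y → . num Y], [Y → . x], [Y → .], [Y' → . Y] }  — shift, reduce
  I1: { [Y → - . x P] }  — shift
  I2: { [Y' → Y .] }  — accept
  I3: { [Y → . - x P], [Y → . num Y], [Y → . x], [Y → .], [Y → num . Y] }  — shift, reduce
  I4: { [Y → x .] }  — reduce
  I5: { [Y → num Y .] }  — reduce
  I6: { [P → . Y g], [P → . g - Y], [P → .], [Y → - x . P], [Y → . - x P], [Y → . num Y], [Y → . x], [Y → .] }  — shift, 2 reduces
  I7: { [Y → - x P .] }  — reduce
  I8: { [P → Y . g] }  — shift
  I9: { [P → g . - Y] }  — shift
  I10: { [P → g - . Y], [Y → . - x P], [Y → . num Y], [Y → . x], [Y → .] }  — shift, reduce
  I11: { [P → g - Y .] }  — reduce
  I12: { [P → Y g .] }  — reduce

Conflict in state I0:
  Shift-reduce conflict between [Y → .] and [Y → . - x P]
So the grammar is NOT LR(0).

Answer: No. Shift-reduce conflict between [Y → .] and [Y → . - x P]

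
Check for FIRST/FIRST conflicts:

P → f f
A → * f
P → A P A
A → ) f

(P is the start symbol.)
A FIRST/FIRST conflict occurs when two productions N → α and N → β for the same non-terminal have FIRST(α) ∩ FIRST(β) ≠ ∅ (with ε ∈ FIRST of a nullable right-hand side, so two nullable alternatives also conflict).

FIRST sets of the non-terminals at (or reachable through a nullable prefix from) the front of some alternative:
  FIRST(A) = { ')', '*' }

Productions for P:
  P → f f: FIRST = { 'f' }
  P → A P A: FIRST = { ')', '*' }
Productions for A:
  A → * f: FIRST = { '*' }
  A → ) f: FIRST = { ')' }

All alternatives of each non-terminal have pairwise disjoint FIRST sets.

Answer: No FIRST/FIRST conflicts.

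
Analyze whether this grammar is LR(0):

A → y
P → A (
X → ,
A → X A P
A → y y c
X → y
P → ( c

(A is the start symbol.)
Augment with A' → A and build the canonical LR(0) collection (I0 = CLOSURE({[A' → . A]}), then GOTO on every symbol after a dot until no new states appear). It has 13 states:
  I0: { [A → . X A P], [A → . y y c], [A → . y], [A' → . A], [X → . ,], [X → . y] }  — shift
  I1: { [X → , .] }  — reduce
  I2: { [A' → A .] }  — accept
  I3: { [A → . X A P], [A → . y y c], [A → . y], [A → X . A P], [X → . ,], [X → . y] }  — shift
  I4: { [A → y . y c], [A → y .], [X → y .] }  — shift, 2 reduces
  I5: { [A → y y . c] }  — shift
  I6: { [A → y y c .] }  — reduce
  I7: { [A → . X A P], [A → . y y c], [A → . y], [A → X A . P], [P → . ( c], [P → . A (], [X → . ,], [X → . y] }  — shift
  I8: { [P → ( . c] }  — shift
  I9: { [P → A . (] }  — shift
  I10: { [A → X A P .] }  — reduce
  I11: { [P → A ( .] }  — reduce
  I12: { [P → ( c .] }  — reduce

Conflict in state I4:
  Shift-reduce conflict between [A → y .] and [A → y . y c]
So the grammar is NOT LR(0).

Answer: No. Shift-reduce conflict between [A → y .] and [A → y . y c]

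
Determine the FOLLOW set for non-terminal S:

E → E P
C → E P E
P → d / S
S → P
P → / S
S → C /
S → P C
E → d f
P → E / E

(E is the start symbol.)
{ $, '/', 'd' }

To compute FOLLOW(S), find every occurrence of S on a right-hand side N → α S β: add FIRST(β) \ {ε}, and if β is empty or nullable also add FOLLOW(N). Iterate to a fixed point.

In P → d / S: S is at the end, add FOLLOW(P)
In P → / S: S is at the end, add FOLLOW(P)

The FOLLOW sets referred to above (computed the same way, to a fixed point):
  FOLLOW(P) = { $, '/', 'd' }

Taking the union: FOLLOW(S) = { $, '/', 'd' }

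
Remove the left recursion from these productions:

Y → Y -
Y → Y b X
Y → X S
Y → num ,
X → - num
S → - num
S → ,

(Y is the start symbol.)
Y → X S Y'
Y → num , Y'
Y' → - Y'
Y' → b X Y'
Y' → ε
X → - num
S → - num
S → ,

Y is directly left-recursive. The standard transformation for
  A → A α₁ | ... | A α_m | β₁ | ... | β_n
is
  A  → β₁ A' | ... | β_n A'
  A' → α₁ A' | ... | α_m A' | ε

Y → X S becomes Y → X S Y'
Y → num , becomes Y → num , Y'
Y → Y - becomes Y' → - Y'
Y → Y b X becomes Y' → b X Y'
Add Y' → ε

Productions for other non-terminals are unchanged:
  X → - num
  S → - num
  S → ,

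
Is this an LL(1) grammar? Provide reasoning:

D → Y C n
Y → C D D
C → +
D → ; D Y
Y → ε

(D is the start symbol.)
No. Predict set conflict for Y: { '+' }

Relevant sets:
  FIRST(Y) = { '+', ε }
  FIRST(C) = { '+' }
  FOLLOW(Y) = { $, '+', ';' }

For D:
  PREDICT(D → Y C n) = { '+' }
  PREDICT(D → ';' D Y) = { ';' }
For Y:
  PREDICT(Y → C D D) = { '+' }
  PREDICT(Y → ε) = { $, '+', ';' }
C has a single production, so nothing to check there.

Conflict found: Predict set conflict for Y: { '+' }
The grammar is NOT LL(1).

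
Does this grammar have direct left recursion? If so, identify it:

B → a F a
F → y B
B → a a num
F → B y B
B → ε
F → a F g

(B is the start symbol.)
No direct left recursion

Direct left recursion occurs when N → N α for some non-terminal N (the right-hand side begins with the left-hand side itself).

B → a F a: starts with a
F → y B: starts with y
B → a a num: starts with a
F → B y B: starts with B
B → ε: starts with ε
F → a F g: starts with a

No direct left recursion found.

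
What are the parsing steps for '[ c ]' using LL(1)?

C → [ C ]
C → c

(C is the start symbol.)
LL(1) parsing maintains a stack (initially the start symbol over $) and the input. At each step: if the stack top is a terminal, match it against the current input token; if it is a non-terminal N, replace it with the RHS of M[N, lookahead] (the unique production whose predict set contains the lookahead).

Stack is shown with the top on the left.

Stack    Input    Action
------------------------
C $      [ c ] $  output C → [ C ]
[ C ] $  [ c ] $  match '['
C ] $    c ] $    output C → c
c ] $    c ] $    match 'c'
] $      ] $      match ']'
$        $        accept

The string is accepted.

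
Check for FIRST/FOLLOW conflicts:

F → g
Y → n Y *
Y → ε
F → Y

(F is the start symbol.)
Nullable non-terminals: F, Y.
FIRST sets used below: FIRST(Y) = { 'n', ε }

F: nullable alternative(s) F → Y; FOLLOW(F) = { $ }
  F → g: FIRST \ {ε} = { 'g' } — disjoint from FOLLOW(F)
  F → Y: FIRST \ {ε} = { 'n' } — this is the only nullable alternative, skip

Y: nullable alternative(s) Y → ε; FOLLOW(Y) = { $, '*' }
  Y → n Y *: FIRST \ {ε} = { 'n' } — disjoint from FOLLOW(Y)
  Y → ε: FIRST \ {ε} = { } — this is the only nullable alternative, skip

No FIRST/FOLLOW conflicts found.

Answer: No FIRST/FOLLOW conflicts.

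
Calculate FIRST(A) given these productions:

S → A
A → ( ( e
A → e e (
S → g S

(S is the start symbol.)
To compute FIRST(A), examine every production with A on the left-hand side, reading each right-hand side left to right until a non-nullable symbol is reached.

From A → ( ( e:
  - '(' is a terminal: add '(' and stop
From A → e e (:
  - e is a terminal: add 'e' and stop

Collecting: FIRST(A) = { '(', 'e' }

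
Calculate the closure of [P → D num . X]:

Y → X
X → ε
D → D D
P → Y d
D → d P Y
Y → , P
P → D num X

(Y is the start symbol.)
{ [P → D num . X], [X → .] }

Start with: [P → D num . X]
  [P → D num . X] has the dot before X: add [X → .]
No further items can be added.

CLOSURE = { [P → D num . X], [X → .] }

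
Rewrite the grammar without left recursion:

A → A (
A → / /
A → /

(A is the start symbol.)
A is directly left-recursive. The standard transformation for
  A → A α₁ | ... | A α_m | β₁ | ... | β_n
is
  A  → β₁ A' | ... | β_n A'
  A' → α₁ A' | ... | α_m A' | ε

A → / / becomes A → / / A'
A → / becomes A → / A'
A → A ( becomes A' → ( A'
Add A' → ε

Resulting grammar:
A → / / A'
A → / A'
A' → ( A'
A' → ε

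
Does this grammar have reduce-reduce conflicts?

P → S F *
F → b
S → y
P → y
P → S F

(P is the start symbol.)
Yes — I3: [P → y .] vs [S → y .]

A reduce-reduce conflict occurs when an LR(0) state has two complete items [A → α .] and [B → β .] — both call for a reduction, and with no lookahead the parser cannot choose between them.

Augment with P' → P and build the canonical LR(0) collection (I0 = CLOSURE({[P' → . P]}), then GOTO on every symbol after a dot until no new states appear). It has 7 states:
  I0: { [P → . S F *], [P → . S F], [P → . y], [P' → . P], [S → . y] }  — shift
  I1: { [P' → P .] }  — accept
  I2: { [F → . b], [P → S . F *], [P → S . F] }  — shift
  I3: { [P → y .], [S → y .] }  — 2 reduces
  I4: { [P → S F . *], [P → S F .] }  — shift, reduce
  I5: { [F → b .] }  — reduce
  I6: { [P → S F * .] }  — reduce

I3 contains complete items [P → y .], [S → y .] — reduce-reduce conflict.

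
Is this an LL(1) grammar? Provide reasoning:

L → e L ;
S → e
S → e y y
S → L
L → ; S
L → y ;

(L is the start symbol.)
No. Predict set conflict for S: { 'e' }

A grammar is LL(1) if for each non-terminal N with multiple productions, the predict sets of those productions are pairwise disjoint, where PREDICT(N → α) = (FIRST(α) \ {ε}) ∪ (FOLLOW(N) if α ⇒* ε).

Relevant sets:
  FIRST(L) = { ';', 'e', 'y' }

For L:
  PREDICT(L → e L ';') = { 'e' }
  PREDICT(L → ';' S) = { ';' }
  PREDICT(L → y ';') = { 'y' }
For S:
  PREDICT(S → e) = { 'e' }
  PREDICT(S → e y y) = { 'e' }
  PREDICT(S → L) = { ';', 'e', 'y' }

Conflict found: Predict set conflict for S: { 'e' }
The grammar is NOT LL(1).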